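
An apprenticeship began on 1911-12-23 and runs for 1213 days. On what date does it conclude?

Adding 1213 days from December 23, 1911.
December has 31 days, so 31 − 23 = 8 days remain after December 23, 1911; 1213 − 8 = 1205 left.
January 1912 has 31 days: 1205 − 31 = 1174 left.
February 1912 has 29 days (1912 is a leap year): 1174 − 29 = 1145 left.
March 1912 has 31 days: 1145 − 31 = 1114 left.
April 1912 has 30 days: 1114 − 30 = 1084 left.
May 1912 has 31 days: 1084 − 31 = 1053 left.
June 1912 has 30 days: 1053 − 30 = 1023 left.
July 1912 has 31 days: 1023 − 31 = 992 left.
August 1912 has 31 days: 992 − 31 = 961 left.
September 1912 has 30 days: 961 − 30 = 931 left.
October 1912 has 31 days: 931 − 31 = 900 left.
November 1912 has 30 days: 900 − 30 = 870 left.
December 1912 has 31 days: 870 − 31 = 839 left.
January 1913 has 31 days: 839 − 31 = 808 left.
February 1913 has 28 days (1913 is not a leap year): 808 − 28 = 780 left.
March 1913 has 31 days: 780 − 31 = 749 left.
April 1913 has 30 days: 749 − 30 = 719 left.
May 1913 has 31 days: 719 − 31 = 688 left.
June 1913 has 30 days: 688 − 30 = 658 left.
July 1913 has 31 days: 658 − 31 = 627 left.
August 1913 has 31 days: 627 − 31 = 596 left.
September 1913 has 30 days: 596 − 30 = 566 left.
October 1913 has 31 days: 566 − 31 = 535 left.
November 1913 has 30 days: 535 − 30 = 505 left.
December 1913 has 31 days: 505 − 31 = 474 left.
January 1914 has 31 days: 474 − 31 = 443 left.
February 1914 has 28 days (1914 is not a leap year): 443 − 28 = 415 left.
March 1914 has 31 days: 415 − 31 = 384 left.
April 1914 has 30 days: 384 − 30 = 354 left.
May 1914 has 31 days: 354 − 31 = 323 left.
June 1914 has 30 days: 323 − 30 = 293 left.
July 1914 has 31 days: 293 − 31 = 262 left.
August 1914 has 31 days: 262 − 31 = 231 left.
September 1914 has 30 days: 231 − 30 = 201 left.
October 1914 has 31 days: 201 − 31 = 170 left.
November 1914 has 30 days: 170 − 30 = 140 left.
December 1914 has 31 days: 140 − 31 = 109 left.
January 1915 has 31 days: 109 − 31 = 78 left.
February 1915 has 28 days (1915 is not a leap year): 78 − 28 = 50 left.
March 1915 has 31 days: 50 − 31 = 19 left.
19 days into April 1915 → April 19, 1915.

April 19, 1915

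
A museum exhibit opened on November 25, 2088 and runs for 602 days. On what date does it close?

Counting forward 602 days from November 25, 2088.
November has 30 days, so 30 − 25 = 5 days remain after November 25, 2088; 602 − 5 = 597 left.
December 2088 has 31 days: 597 − 31 = 566 left.
January 2089 has 31 days: 566 − 31 = 535 left.
February 2089 has 28 days (2089 is not a leap year): 535 − 28 = 507 left.
March 2089 has 31 days: 507 − 31 = 476 left.
April 2089 has 30 days: 476 − 30 = 446 left.
May 2089 has 31 days: 446 − 31 = 415 left.
June 2089 has 30 days: 415 − 30 = 385 left.
July 2089 has 31 days: 385 − 31 = 354 left.
August 2089 has 31 days: 354 − 31 = 323 left.
September 2089 has 30 days: 323 − 30 = 293 left.
October 2089 has 31 days: 293 − 31 = 262 left.
November 2089 has 30 days: 262 − 30 = 232 left.
December 2089 has 31 days: 232 − 31 = 201 left.
January 2090 has 31 days: 201 − 31 = 170 left.
February 2090 has 28 days (2090 is not a leap year): 170 − 28 = 142 left.
March 2090 has 31 days: 142 − 31 = 111 left.
April 2090 has 30 days: 111 − 30 = 81 left.
May 2090 has 31 days: 81 − 31 = 50 left.
June 2090 has 30 days: 50 − 30 = 20 left.
20 days into July 2090 → July 20, 2090.

July 20, 2090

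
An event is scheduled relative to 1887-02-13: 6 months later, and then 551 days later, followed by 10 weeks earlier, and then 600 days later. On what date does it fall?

Adding 6 months from February 13, 1887:
month 2 + 6 = 8 → August 1887.
Day 13 is valid in August, giving August 13, 1887.
Adding 551 days from August 13, 1887:
August has 31 days, so 31 − 13 = 18 days remain after August 13, 1887; 551 − 18 = 533 left.
September 1887 has 30 days: 533 − 30 = 503 left.
October 1887 has 31 days: 503 − 31 = 472 left.
November 1887 has 30 days: 472 − 30 = 442 left.
December 1887 has 31 days: 442 − 31 = 411 left.
January 1888 has 31 days: 411 − 31 = 380 left.
February 1888 has 29 days (1888 is a leap year): 380 − 29 = 351 left.
March 1888 has 31 days: 351 − 31 = 320 left.
April 1888 has 30 days: 320 − 30 = 290 left.
May 1888 has 31 days: 290 − 31 = 259 left.
June 1888 has 30 days: 259 − 30 = 229 left.
July 1888 has 31 days: 229 − 31 = 198 left.
August 1888 has 31 days: 198 − 31 = 167 left.
September 1888 has 30 days: 167 − 30 = 137 left.
October 1888 has 31 days: 137 − 31 = 106 left.
November 1888 has 30 days: 106 − 30 = 76 left.
December 1888 has 31 days: 76 − 31 = 45 left.
January 1889 has 31 days: 45 − 31 = 14 left.
14 days into February 1889 → February 14, 1889.
Subtracting 10 weeks (= 70 days) from February 14, 1889:
Going back 14 days from February 14, 1889 reaches the end of the previous month; 70 − 14 = 56 left.
January 1889 has 31 days: 56 − 31 = 25 left.
December 1888 has 31 days; 31 − 25 = 6 → December 6, 1888.
Advancing 600 days from December 6, 1888:
December has 31 days, so 31 − 6 = 25 days remain after December 6, 1888; 600 − 25 = 575 left.
January 1889 has 31 days: 575 − 31 = 544 left.
February 1889 has 28 days (1889 is not a leap year): 544 − 28 = 516 left.
March 1889 has 31 days: 516 − 31 = 485 left.
April 1889 has 30 days: 485 − 30 = 455 left.
May 1889 has 31 days: 455 − 31 = 424 left.
June 1889 has 30 days: 424 − 30 = 394 left.
July 1889 has 31 days: 394 − 31 = 363 left.
August 1889 has 31 days: 363 − 31 = 332 left.
September 1889 has 30 days: 332 − 30 = 302 left.
October 1889 has 31 days: 302 − 31 = 271 left.
November 1889 has 30 days: 271 − 30 = 241 left.
December 1889 has 31 days: 241 − 31 = 210 left.
January 1890 has 31 days: 210 − 31 = 179 left.
February 1890 has 28 days (1890 is not a leap year): 179 − 28 = 151 left.
March 1890 has 31 days: 151 − 31 = 120 left.
April 1890 has 30 days: 120 − 30 = 90 left.
May 1890 has 31 days: 90 − 31 = 59 left.
June 1890 has 30 days: 59 − 30 = 29 left.
29 days into July 1890 → July 29, 1890.

July 29, 1890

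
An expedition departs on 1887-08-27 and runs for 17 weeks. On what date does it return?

Adding 17 weeks = 119 days from August 27, 1887.
August has 31 days, so 31 − 27 = 4 days remain after August 27, 1887; 119 − 4 = 115 left.
September 1887 has 30 days: 115 − 30 = 85 left.
October 1887 has 31 days: 85 − 31 = 54 left.
November 1887 has 30 days: 54 − 30 = 24 left.
24 days into December 1887 → December 24, 1887.

December 24, 1887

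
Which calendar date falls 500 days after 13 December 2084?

April 27, 2086

Adding 500 days from December 13, 2084.
December has 31 days, so 31 − 13 = 18 days remain after December 13, 2084; 500 − 18 = 482 left.
January 2085 has 31 days: 482 − 31 = 451 left.
February 2085 has 28 days (2085 is not a leap year): 451 − 28 = 423 left.
March 2085 has 31 days: 423 − 31 = 392 left.
April 2085 has 30 days: 392 − 30 = 362 left.
May 2085 has 31 days: 362 − 31 = 331 left.
June 2085 has 30 days: 331 − 30 = 301 left.
July 2085 has 31 days: 301 − 31 = 270 left.
August 2085 has 31 days: 270 − 31 = 239 left.
September 2085 has 30 days: 239 − 30 = 209 left.
October 2085 has 31 days: 209 − 31 = 178 left.
November 2085 has 30 days: 178 − 30 = 148 left.
December 2085 has 31 days: 148 − 31 = 117 left.
January 2086 has 31 days: 117 − 31 = 86 left.
February 2086 has 28 days (2086 is not a leap year): 86 − 28 = 58 left.
March 2086 has 31 days: 58 − 31 = 27 left.
27 days into April 2086 → April 27, 2086.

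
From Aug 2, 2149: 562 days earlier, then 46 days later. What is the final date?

March 4, 2148

Going back 562 days from August 2, 2149:
Going back 2 days from August 2, 2149 reaches the end of the previous month; 562 − 2 = 560 left.
July 2149 has 31 days: 560 − 31 = 529 left.
June 2149 has 30 days: 529 − 30 = 499 left.
May 2149 has 31 days: 499 − 31 = 468 left.
April 2149 has 30 days: 468 − 30 = 438 left.
March 2149 has 31 days: 438 − 31 = 407 left.
February 2149 has 28 days (2149 is not a leap year): 407 − 28 = 379 left.
January 2149 has 31 days: 379 − 31 = 348 left.
December 2148 has 31 days: 348 − 31 = 317 left.
November 2148 has 30 days: 317 − 30 = 287 left.
October 2148 has 31 days: 287 − 31 = 256 left.
September 2148 has 30 days: 256 − 30 = 226 left.
August 2148 has 31 days: 226 − 31 = 195 left.
July 2148 has 31 days: 195 − 31 = 164 left.
June 2148 has 30 days: 164 − 30 = 134 left.
May 2148 has 31 days: 134 − 31 = 103 left.
April 2148 has 30 days: 103 − 30 = 73 left.
March 2148 has 31 days: 73 − 31 = 42 left.
February 2148 has 29 days (2148 is a leap year): 42 − 29 = 13 left.
January 2148 has 31 days; 31 − 13 = 18 → January 18, 2148.
Counting forward 46 days from January 18, 2148:
January has 31 days, so 31 − 18 = 13 days remain after January 18, 2148; 46 − 13 = 33 left.
February 2148 has 29 days (2148 is a leap year): 33 − 29 = 4 left.
4 days into March 2148 → March 4, 2148.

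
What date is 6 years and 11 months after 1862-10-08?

Advancing 6 years and 11 months from October 8, 1862.
+6 years → 1868; month 10 + 11 = 21, which is month 9 of year 1869 → September 1869.
Day 8 is valid in September, giving September 8, 1869.

September 8, 1869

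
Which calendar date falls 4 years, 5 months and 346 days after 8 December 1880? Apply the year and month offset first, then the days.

Adding 4 years, 5 months and 346 days from December 8, 1880: first the month/year part, then the days.
+4 years → 1884; month 12 + 5 = 17, which is month 5 of year 1885 → May 1885.
Day 8 is valid in May, giving May 8, 1885.
Now add 346 days from May 8, 1885.
May has 31 days, so 31 − 8 = 23 days remain after May 8, 1885; 346 − 23 = 323 left.
June 1885 has 30 days: 323 − 30 = 293 left.
July 1885 has 31 days: 293 − 31 = 262 left.
August 1885 has 31 days: 262 − 31 = 231 left.
September 1885 has 30 days: 231 − 30 = 201 left.
October 1885 has 31 days: 201 − 31 = 170 left.
November 1885 has 30 days: 170 − 30 = 140 left.
December 1885 has 31 days: 140 − 31 = 109 left.
January 1886 has 31 days: 109 − 31 = 78 left.
February 1886 has 28 days (1886 is not a leap year): 78 − 28 = 50 left.
March 1886 has 31 days: 50 − 31 = 19 left.
19 days into April 1886 → April 19, 1886.

April 19, 1886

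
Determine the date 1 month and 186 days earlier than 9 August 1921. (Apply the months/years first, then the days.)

January 4, 1921

Going back 1 month and 186 days from August 9, 1921: first the month/year part, then the days.
month 8 − 1 = 7 → July 1921.
Day 9 is valid in July, giving July 9, 1921.
Now subtract 186 days from July 9, 1921.
Going back 9 days from July 9, 1921 reaches the end of the previous month; 186 − 9 = 177 left.
June 1921 has 30 days: 177 − 30 = 147 left.
May 1921 has 31 days: 147 − 31 = 116 left.
April 1921 has 30 days: 116 − 30 = 86 left.
March 1921 has 31 days: 86 − 31 = 55 left.
February 1921 has 28 days (1921 is not a leap year): 55 − 28 = 27 left.
January 1921 has 31 days; 31 − 27 = 4 → January 4, 1921.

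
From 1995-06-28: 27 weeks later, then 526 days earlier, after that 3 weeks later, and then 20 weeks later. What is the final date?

January 3, 1995

Adding 27 weeks (= 189 days) from June 28, 1995:
June has 30 days, so 30 − 28 = 2 days remain after June 28, 1995; 189 − 2 = 187 left.
July 1995 has 31 days: 187 − 31 = 156 left.
August 1995 has 31 days: 156 − 31 = 125 left.
September 1995 has 30 days: 125 − 30 = 95 left.
October 1995 has 31 days: 95 − 31 = 64 left.
November 1995 has 30 days: 64 − 30 = 34 left.
December 1995 has 31 days: 34 − 31 = 3 left.
3 days into January 1996 → January 3, 1996.
Subtracting 526 days from January 3, 1996:
Going back 3 days from January 3, 1996 reaches the end of the previous month; 526 − 3 = 523 left.
December 1995 has 31 days: 523 − 31 = 492 left.
November 1995 has 30 days: 492 − 30 = 462 left.
October 1995 has 31 days: 462 − 31 = 431 left.
September 1995 has 30 days: 431 − 30 = 401 left.
August 1995 has 31 days: 401 − 31 = 370 left.
July 1995 has 31 days: 370 − 31 = 339 left.
June 1995 has 30 days: 339 − 30 = 309 left.
May 1995 has 31 days: 309 − 31 = 278 left.
April 1995 has 30 days: 278 − 30 = 248 left.
March 1995 has 31 days: 248 − 31 = 217 left.
February 1995 has 28 days (1995 is not a leap year): 217 − 28 = 189 left.
January 1995 has 31 days: 189 − 31 = 158 left.
December 1994 has 31 days: 158 − 31 = 127 left.
November 1994 has 30 days: 127 − 30 = 97 left.
October 1994 has 31 days: 97 − 31 = 66 left.
September 1994 has 30 days: 66 − 30 = 36 left.
August 1994 has 31 days: 36 − 31 = 5 left.
July 1994 has 31 days; 31 − 5 = 26 → July 26, 1994.
Counting forward 3 weeks (= 21 days) from July 26, 1994:
July has 31 days, so 31 − 26 = 5 days remain after July 26, 1994; 21 − 5 = 16 left.
16 days into August 1994 → August 16, 1994.
Counting forward 20 weeks (= 140 days) from August 16, 1994:
August has 31 days, so 31 − 16 = 15 days remain after August 16, 1994; 140 − 15 = 125 left.
September 1994 has 30 days: 125 − 30 = 95 left.
October 1994 has 31 days: 95 − 31 = 64 left.
November 1994 has 30 days: 64 − 30 = 34 left.
December 1994 has 31 days: 34 − 31 = 3 left.
3 days into January 1995 → January 3, 1995.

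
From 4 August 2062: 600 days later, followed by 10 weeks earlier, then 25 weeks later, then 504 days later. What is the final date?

November 25, 2065

Counting forward 600 days from August 4, 2062:
August has 31 days, so 31 − 4 = 27 days remain after August 4, 2062; 600 − 27 = 573 left.
September 2062 has 30 days: 573 − 30 = 543 left.
October 2062 has 31 days: 543 − 31 = 512 left.
November 2062 has 30 days: 512 − 30 = 482 left.
December 2062 has 31 days: 482 − 31 = 451 left.
January 2063 has 31 days: 451 − 31 = 420 left.
February 2063 has 28 days (2063 is not a leap year): 420 − 28 = 392 left.
March 2063 has 31 days: 392 − 31 = 361 left.
April 2063 has 30 days: 361 − 30 = 331 left.
May 2063 has 31 days: 331 − 31 = 300 left.
June 2063 has 30 days: 300 − 30 = 270 left.
July 2063 has 31 days: 270 − 31 = 239 left.
August 2063 has 31 days: 239 − 31 = 208 left.
September 2063 has 30 days: 208 − 30 = 178 left.
October 2063 has 31 days: 178 − 31 = 147 left.
November 2063 has 30 days: 147 − 30 = 117 left.
December 2063 has 31 days: 117 − 31 = 86 left.
January 2064 has 31 days: 86 − 31 = 55 left.
February 2064 has 29 days (2064 is a leap year): 55 − 29 = 26 left.
26 days into March 2064 → March 26, 2064.
Going back 10 weeks (= 70 days) from March 26, 2064:
Going back 26 days from March 26, 2064 reaches the end of the previous month; 70 − 26 = 44 left.
February 2064 has 29 days (2064 is a leap year): 44 − 29 = 15 left.
January 2064 has 31 days; 31 − 15 = 16 → January 16, 2064.
Adding 25 weeks (= 175 days) from January 16, 2064:
January has 31 days, so 31 − 16 = 15 days remain after January 16, 2064; 175 − 15 = 160 left.
February 2064 has 29 days (2064 is a leap year): 160 − 29 = 131 left.
March 2064 has 31 days: 131 − 31 = 100 left.
April 2064 has 30 days: 100 − 30 = 70 left.
May 2064 has 31 days: 70 − 31 = 39 left.
June 2064 has 30 days: 39 − 30 = 9 left.
9 days into July 2064 → July 9, 2064.
Adding 504 days from July 9, 2064:
July has 31 days, so 31 − 9 = 22 days remain after July 9, 2064; 504 − 22 = 482 left.
August 2064 has 31 days: 482 − 31 = 451 left.
September 2064 has 30 days: 451 − 30 = 421 left.
October 2064 has 31 days: 421 − 31 = 390 left.
November 2064 has 30 days: 390 − 30 = 360 left.
December 2064 has 31 days: 360 − 31 = 329 left.
January 2065 has 31 days: 329 − 31 = 298 left.
February 2065 has 28 days (2065 is not a leap year): 298 − 28 = 270 left.
March 2065 has 31 days: 270 − 31 = 239 left.
April 2065 has 30 days: 239 − 30 = 209 left.
May 2065 has 31 days: 209 − 31 = 178 left.
June 2065 has 30 days: 178 − 30 = 148 left.
July 2065 has 31 days: 148 − 31 = 117 left.
August 2065 has 31 days: 117 − 31 = 86 left.
September 2065 has 30 days: 86 − 30 = 56 left.
October 2065 has 31 days: 56 − 31 = 25 left.
25 days into November 2065 → November 25, 2065.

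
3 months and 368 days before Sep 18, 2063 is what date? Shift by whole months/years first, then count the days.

Counting back 3 months and 368 days from September 18, 2063: first the month/year part, then the days.
month 9 − 3 = 6 → June 2063.
Day 18 is valid in June, giving June 18, 2063.
Now subtract 368 days from June 18, 2063.
Going back 18 days from June 18, 2063 reaches the end of the previous month; 368 − 18 = 350 left.
May 2063 has 31 days: 350 − 31 = 319 left.
April 2063 has 30 days: 319 − 30 = 289 left.
March 2063 has 31 days: 289 − 31 = 258 left.
February 2063 has 28 days (2063 is not a leap year): 258 − 28 = 230 left.
January 2063 has 31 days: 230 − 31 = 199 left.
December 2062 has 31 days: 199 − 31 = 168 left.
November 2062 has 30 days: 168 − 30 = 138 left.
October 2062 has 31 days: 138 − 31 = 107 left.
September 2062 has 30 days: 107 − 30 = 77 left.
August 2062 has 31 days: 77 − 31 = 46 left.
July 2062 has 31 days: 46 − 31 = 15 left.
June 2062 has 30 days; 30 − 15 = 15 → June 15, 2062.

June 15, 2062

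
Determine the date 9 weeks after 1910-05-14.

Advancing 9 weeks = 63 days from May 14, 1910.
May has 31 days, so 31 − 14 = 17 days remain after May 14, 1910; 63 − 17 = 46 left.
June 1910 has 30 days: 46 − 30 = 16 left.
16 days into July 1910 → July 16, 1910.

July 16, 1910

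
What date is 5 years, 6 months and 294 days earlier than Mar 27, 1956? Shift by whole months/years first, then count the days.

December 7, 1949

Going back 5 years, 6 months and 294 days from March 27, 1956: first the month/year part, then the days.
-5 years → 1951; month 3 − 6 = -3, which is month 9 of year 1950 → September 1950.
Day 27 is valid in September, giving September 27, 1950.
Now subtract 294 days from September 27, 1950.
Going back 27 days from September 27, 1950 reaches the end of the previous month; 294 − 27 = 267 left.
August 1950 has 31 days: 267 − 31 = 236 left.
July 1950 has 31 days: 236 − 31 = 205 left.
June 1950 has 30 days: 205 − 30 = 175 left.
May 1950 has 31 days: 175 − 31 = 144 left.
April 1950 has 30 days: 144 − 30 = 114 left.
March 1950 has 31 days: 114 − 31 = 83 left.
February 1950 has 28 days (1950 is not a leap year): 83 − 28 = 55 left.
January 1950 has 31 days: 55 − 31 = 24 left.
December 1949 has 31 days; 31 − 24 = 7 → December 7, 1949.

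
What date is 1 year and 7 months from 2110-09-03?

Counting forward 1 year and 7 months from September 3, 2110.
+1 year → 2111; month 9 + 7 = 16, which is month 4 of year 2112 → April 2112.
Day 3 is valid in April, giving April 3, 2112.

April 3, 2112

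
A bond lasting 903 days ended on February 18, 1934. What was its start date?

August 30, 1931

Going back 903 days from February 18, 1934.
Going back 18 days from February 18, 1934 reaches the end of the previous month; 903 − 18 = 885 left.
January 1934 has 31 days: 885 − 31 = 854 left.
December 1933 has 31 days: 854 − 31 = 823 left.
November 1933 has 30 days: 823 − 30 = 793 left.
October 1933 has 31 days: 793 − 31 = 762 left.
September 1933 has 30 days: 762 − 30 = 732 left.
August 1933 has 31 days: 732 − 31 = 701 left.
July 1933 has 31 days: 701 − 31 = 670 left.
June 1933 has 30 days: 670 − 30 = 640 left.
May 1933 has 31 days: 640 − 31 = 609 left.
April 1933 has 30 days: 609 − 30 = 579 left.
March 1933 has 31 days: 579 − 31 = 548 left.
February 1933 has 28 days (1933 is not a leap year): 548 − 28 = 520 left.
January 1933 has 31 days: 520 − 31 = 489 left.
December 1932 has 31 days: 489 − 31 = 458 left.
November 1932 has 30 days: 458 − 30 = 428 left.
October 1932 has 31 days: 428 − 31 = 397 left.
September 1932 has 30 days: 397 − 30 = 367 left.
August 1932 has 31 days: 367 − 31 = 336 left.
July 1932 has 31 days: 336 − 31 = 305 left.
June 1932 has 30 days: 305 − 30 = 275 left.
May 1932 has 31 days: 275 − 31 = 244 left.
April 1932 has 30 days: 244 − 30 = 214 left.
March 1932 has 31 days: 214 − 31 = 183 left.
February 1932 has 29 days (1932 is a leap year): 183 − 29 = 154 left.
January 1932 has 31 days: 154 − 31 = 123 left.
December 1931 has 31 days: 123 − 31 = 92 left.
November 1931 has 30 days: 92 − 30 = 62 left.
October 1931 has 31 days: 62 − 31 = 31 left.
September 1931 has 30 days: 31 − 30 = 1 left.
August 1931 has 31 days; 31 − 1 = 30 → August 30, 1931.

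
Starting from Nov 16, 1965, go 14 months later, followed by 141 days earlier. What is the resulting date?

Advancing 14 months from November 16, 1965:
month 11 + 14 = 25, which is month 1 of year 1967 → January 1967.
Day 16 is valid in January, giving January 16, 1967.
Counting back 141 days from January 16, 1967:
Going back 16 days from January 16, 1967 reaches the end of the previous month; 141 − 16 = 125 left.
December 1966 has 31 days: 125 − 31 = 94 left.
November 1966 has 30 days: 94 − 30 = 64 left.
October 1966 has 31 days: 64 − 31 = 33 left.
September 1966 has 30 days: 33 − 30 = 3 left.
August 1966 has 31 days; 31 − 3 = 28 → August 28, 1966.

August 28, 1966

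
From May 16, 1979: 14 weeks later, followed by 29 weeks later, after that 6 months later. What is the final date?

September 12, 1980

Counting forward 14 weeks (= 98 days) from May 16, 1979:
May has 31 days, so 31 − 16 = 15 days remain after May 16, 1979; 98 − 15 = 83 left.
June 1979 has 30 days: 83 − 30 = 53 left.
July 1979 has 31 days: 53 − 31 = 22 left.
22 days into August 1979 → August 22, 1979.
Counting forward 29 weeks (= 203 days) from August 22, 1979:
August has 31 days, so 31 − 22 = 9 days remain after August 22, 1979; 203 − 9 = 194 left.
September 1979 has 30 days: 194 − 30 = 164 left.
October 1979 has 31 days: 164 − 31 = 133 left.
November 1979 has 30 days: 133 − 30 = 103 left.
December 1979 has 31 days: 103 − 31 = 72 left.
January 1980 has 31 days: 72 − 31 = 41 left.
February 1980 has 29 days (1980 is a leap year): 41 − 29 = 12 left.
12 days into March 1980 → March 12, 1980.
Advancing 6 months from March 12, 1980:
month 3 + 6 = 9 → September 1980.
Day 12 is valid in September, giving September 12, 1980.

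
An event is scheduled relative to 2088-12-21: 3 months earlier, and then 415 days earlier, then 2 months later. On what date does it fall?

October 3, 2087

Counting back 3 months from December 21, 2088:
month 12 − 3 = 9 → September 2088.
Day 21 is valid in September, giving September 21, 2088.
Going back 415 days from September 21, 2088:
Going back 21 days from September 21, 2088 reaches the end of the previous month; 415 − 21 = 394 left.
August 2088 has 31 days: 394 − 31 = 363 left.
July 2088 has 31 days: 363 − 31 = 332 left.
June 2088 has 30 days: 332 − 30 = 302 left.
May 2088 has 31 days: 302 − 31 = 271 left.
April 2088 has 30 days: 271 − 30 = 241 left.
March 2088 has 31 days: 241 − 31 = 210 left.
February 2088 has 29 days (2088 is a leap year): 210 − 29 = 181 left.
January 2088 has 31 days: 181 − 31 = 150 left.
December 2087 has 31 days: 150 − 31 = 119 left.
November 2087 has 30 days: 119 − 30 = 89 left.
October 2087 has 31 days: 89 − 31 = 58 left.
September 2087 has 30 days: 58 − 30 = 28 left.
August 2087 has 31 days; 31 − 28 = 3 → August 3, 2087.
Advancing 2 months from August 3, 2087:
month 8 + 2 = 10 → October 2087.
Day 3 is valid in October, giving October 3, 2087.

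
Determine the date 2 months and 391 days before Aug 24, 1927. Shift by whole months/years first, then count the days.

May 29, 1926

Subtracting 2 months and 391 days from August 24, 1927: first the month/year part, then the days.
month 8 − 2 = 6 → June 1927.
Day 24 is valid in June, giving June 24, 1927.
Now subtract 391 days from June 24, 1927.
Going back 24 days from June 24, 1927 reaches the end of the previous month; 391 − 24 = 367 left.
May 1927 has 31 days: 367 − 31 = 336 left.
April 1927 has 30 days: 336 − 30 = 306 left.
March 1927 has 31 days: 306 − 31 = 275 left.
February 1927 has 28 days (1927 is not a leap year): 275 − 28 = 247 left.
January 1927 has 31 days: 247 − 31 = 216 left.
December 1926 has 31 days: 216 − 31 = 185 left.
November 1926 has 30 days: 185 − 30 = 155 left.
October 1926 has 31 days: 155 − 31 = 124 left.
September 1926 has 30 days: 124 − 30 = 94 left.
August 1926 has 31 days: 94 − 31 = 63 left.
July 1926 has 31 days: 63 − 31 = 32 left.
June 1926 has 30 days: 32 − 30 = 2 left.
May 1926 has 31 days; 31 − 2 = 29 → May 29, 1926.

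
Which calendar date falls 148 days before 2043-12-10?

July 15, 2043

Subtracting 148 days from December 10, 2043.
Going back 10 days from December 10, 2043 reaches the end of the previous month; 148 − 10 = 138 left.
November 2043 has 30 days: 138 − 30 = 108 left.
October 2043 has 31 days: 108 − 31 = 77 left.
September 2043 has 30 days: 77 − 30 = 47 left.
August 2043 has 31 days: 47 − 31 = 16 left.
July 2043 has 31 days; 31 − 16 = 15 → July 15, 2043.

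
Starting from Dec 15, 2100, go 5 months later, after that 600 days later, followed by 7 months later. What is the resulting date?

August 5, 2103

Counting forward 5 months from December 15, 2100:
month 12 + 5 = 17, which is month 5 of year 2101 → May 2101.
Day 15 is valid in May, giving May 15, 2101.
Advancing 600 days from May 15, 2101:
May has 31 days, so 31 − 15 = 16 days remain after May 15, 2101; 600 − 16 = 584 left.
June 2101 has 30 days: 584 − 30 = 554 left.
July 2101 has 31 days: 554 − 31 = 523 left.
August 2101 has 31 days: 523 − 31 = 492 left.
September 2101 has 30 days: 492 − 30 = 462 left.
October 2101 has 31 days: 462 − 31 = 431 left.
November 2101 has 30 days: 431 − 30 = 401 left.
December 2101 has 31 days: 401 − 31 = 370 left.
January 2102 has 31 days: 370 − 31 = 339 left.
February 2102 has 28 days (2102 is not a leap year): 339 − 28 = 311 left.
March 2102 has 31 days: 311 − 31 = 280 left.
April 2102 has 30 days: 280 − 30 = 250 left.
May 2102 has 31 days: 250 − 31 = 219 left.
June 2102 has 30 days: 219 − 30 = 189 left.
July 2102 has 31 days: 189 − 31 = 158 left.
August 2102 has 31 days: 158 − 31 = 127 left.
September 2102 has 30 days: 127 − 30 = 97 left.
October 2102 has 31 days: 97 − 31 = 66 left.
November 2102 has 30 days: 66 − 30 = 36 left.
December 2102 has 31 days: 36 − 31 = 5 left.
5 days into January 2103 → January 5, 2103.
Adding 7 months from January 5, 2103:
month 1 + 7 = 8 → August 2103.
Day 5 is valid in August, giving August 5, 2103.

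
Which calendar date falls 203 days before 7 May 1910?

Subtracting 203 days from May 7, 1910.
Going back 7 days from May 7, 1910 reaches the end of the previous month; 203 − 7 = 196 left.
April 1910 has 30 days: 196 − 30 = 166 left.
March 1910 has 31 days: 166 − 31 = 135 left.
February 1910 has 28 days (1910 is not a leap year): 135 − 28 = 107 left.
January 1910 has 31 days: 107 − 31 = 76 left.
December 1909 has 31 days: 76 − 31 = 45 left.
November 1909 has 30 days: 45 − 30 = 15 left.
October 1909 has 31 days; 31 − 15 = 16 → October 16, 1909.

October 16, 1909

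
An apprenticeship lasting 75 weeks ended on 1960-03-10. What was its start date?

October 2, 1958

Counting back 75 weeks = 525 days from March 10, 1960.
Going back 10 days from March 10, 1960 reaches the end of the previous month; 525 − 10 = 515 left.
February 1960 has 29 days (1960 is a leap year): 515 − 29 = 486 left.
January 1960 has 31 days: 486 − 31 = 455 left.
December 1959 has 31 days: 455 − 31 = 424 left.
November 1959 has 30 days: 424 − 30 = 394 left.
October 1959 has 31 days: 394 − 31 = 363 left.
September 1959 has 30 days: 363 − 30 = 333 left.
August 1959 has 31 days: 333 − 31 = 302 left.
July 1959 has 31 days: 302 − 31 = 271 left.
June 1959 has 30 days: 271 − 30 = 241 left.
May 1959 has 31 days: 241 − 31 = 210 left.
April 1959 has 30 days: 210 − 30 = 180 left.
March 1959 has 31 days: 180 − 31 = 149 left.
February 1959 has 28 days (1959 is not a leap year): 149 − 28 = 121 left.
January 1959 has 31 days: 121 − 31 = 90 left.
December 1958 has 31 days: 90 − 31 = 59 left.
November 1958 has 30 days: 59 − 30 = 29 left.
October 1958 has 31 days; 31 − 29 = 2 → October 2, 1958.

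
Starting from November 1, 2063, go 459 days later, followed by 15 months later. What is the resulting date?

Counting forward 459 days from November 1, 2063:
November has 30 days, so 30 − 1 = 29 days remain after November 1, 2063; 459 − 29 = 430 left.
December 2063 has 31 days: 430 − 31 = 399 left.
January 2064 has 31 days: 399 − 31 = 368 left.
February 2064 has 29 days (2064 is a leap year): 368 − 29 = 339 left.
March 2064 has 31 days: 339 − 31 = 308 left.
April 2064 has 30 days: 308 − 30 = 278 left.
May 2064 has 31 days: 278 − 31 = 247 left.
June 2064 has 30 days: 247 − 30 = 217 left.
July 2064 has 31 days: 217 − 31 = 186 left.
August 2064 has 31 days: 186 − 31 = 155 left.
September 2064 has 30 days: 155 − 30 = 125 left.
October 2064 has 31 days: 125 − 31 = 94 left.
November 2064 has 30 days: 94 − 30 = 64 left.
December 2064 has 31 days: 64 − 31 = 33 left.
January 2065 has 31 days: 33 − 31 = 2 left.
2 days into February 2065 → February 2, 2065.
Advancing 15 months from February 2, 2065:
month 2 + 15 = 17, which is month 5 of year 2066 → May 2066.
Day 2 is valid in May, giving May 2, 2066.

May 2, 2066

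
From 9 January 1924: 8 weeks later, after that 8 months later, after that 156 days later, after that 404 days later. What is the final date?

Counting forward 8 weeks (= 56 days) from January 9, 1924:
January has 31 days, so 31 − 9 = 22 days remain after January 9, 1924; 56 − 22 = 34 left.
February 1924 has 29 days (1924 is a leap year): 34 − 29 = 5 left.
5 days into March 1924 → March 5, 1924.
Counting forward 8 months from March 5, 1924:
month 3 + 8 = 11 → November 1924.
Day 5 is valid in November, giving November 5, 1924.
Counting forward 156 days from November 5, 1924:
November has 30 days, so 30 − 5 = 25 days remain after November 5, 1924; 156 − 25 = 131 left.
December 1924 has 31 days: 131 − 31 = 100 left.
January 1925 has 31 days: 100 − 31 = 69 left.
February 1925 has 28 days (1925 is not a leap year): 69 − 28 = 41 left.
March 1925 has 31 days: 41 − 31 = 10 left.
10 days into April 1925 → April 10, 1925.
Advancing 404 days from April 10, 1925:
April has 30 days, so 30 − 10 = 20 days remain after April 10, 1925; 404 − 20 = 384 left.
May 1925 has 31 days: 384 − 31 = 353 left.
June 1925 has 30 days: 353 − 30 = 323 left.
July 1925 has 31 days: 323 − 31 = 292 left.
August 1925 has 31 days: 292 − 31 = 261 left.
September 1925 has 30 days: 261 − 30 = 231 left.
October 1925 has 31 days: 231 − 31 = 200 left.
November 1925 has 30 days: 200 − 30 = 170 left.
December 1925 has 31 days: 170 − 31 = 139 left.
January 1926 has 31 days: 139 − 31 = 108 left.
February 1926 has 28 days (1926 is not a leap year): 108 − 28 = 80 left.
March 1926 has 31 days: 80 − 31 = 49 left.
April 1926 has 30 days: 49 − 30 = 19 left.
19 days into May 1926 → May 19, 1926.

May 19, 1926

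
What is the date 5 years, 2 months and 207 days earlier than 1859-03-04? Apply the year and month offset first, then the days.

June 11, 1853

Going back 5 years, 2 months and 207 days from March 4, 1859: first the month/year part, then the days.
-5 years → 1854; month 3 − 2 = 1 → January 1854.
Day 4 is valid in January, giving January 4, 1854.
Now subtract 207 days from January 4, 1854.
Going back 4 days from January 4, 1854 reaches the end of the previous month; 207 − 4 = 203 left.
December 1853 has 31 days: 203 − 31 = 172 left.
November 1853 has 30 days: 172 − 30 = 142 left.
October 1853 has 31 days: 142 − 31 = 111 left.
September 1853 has 30 days: 111 − 30 = 81 left.
August 1853 has 31 days: 81 − 31 = 50 left.
July 1853 has 31 days: 50 − 31 = 19 left.
June 1853 has 30 days; 30 − 19 = 11 → June 11, 1853.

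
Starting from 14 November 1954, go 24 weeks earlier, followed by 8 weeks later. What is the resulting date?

July 25, 1954

Counting back 24 weeks (= 168 days) from November 14, 1954:
Going back 14 days from November 14, 1954 reaches the end of the previous month; 168 − 14 = 154 left.
October 1954 has 31 days: 154 − 31 = 123 left.
September 1954 has 30 days: 123 − 30 = 93 left.
August 1954 has 31 days: 93 − 31 = 62 left.
July 1954 has 31 days: 62 − 31 = 31 left.
June 1954 has 30 days: 31 − 30 = 1 left.
May 1954 has 31 days; 31 − 1 = 30 → May 30, 1954.
Counting forward 8 weeks (= 56 days) from May 30, 1954:
May has 31 days, so 31 − 30 = 1 day remains after May 30, 1954; 56 − 1 = 55 left.
June 1954 has 30 days: 55 − 30 = 25 left.
25 days into July 1954 → July 25, 1954.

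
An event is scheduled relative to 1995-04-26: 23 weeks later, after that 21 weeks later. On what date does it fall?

Counting forward 23 weeks (= 161 days) from April 26, 1995:
April has 30 days, so 30 − 26 = 4 days remain after April 26, 1995; 161 − 4 = 157 left.
May 1995 has 31 days: 157 − 31 = 126 left.
June 1995 has 30 days: 126 − 30 = 96 left.
July 1995 has 31 days: 96 − 31 = 65 left.
August 1995 has 31 days: 65 − 31 = 34 left.
September 1995 has 30 days: 34 − 30 = 4 left.
4 days into October 1995 → October 4, 1995.
Advancing 21 weeks (= 147 days) from October 4, 1995:
October has 31 days, so 31 − 4 = 27 days remain after October 4, 1995; 147 − 27 = 120 left.
November 1995 has 30 days: 120 − 30 = 90 left.
December 1995 has 31 days: 90 − 31 = 59 left.
January 1996 has 31 days: 59 − 31 = 28 left.
28 days into February 1996 → February 28, 1996.

February 28, 1996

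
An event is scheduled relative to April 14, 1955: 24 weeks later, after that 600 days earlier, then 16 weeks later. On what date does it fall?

May 29, 1954

Advancing 24 weeks (= 168 days) from April 14, 1955:
April has 30 days, so 30 − 14 = 16 days remain after April 14, 1955; 168 − 16 = 152 left.
May 1955 has 31 days: 152 − 31 = 121 left.
June 1955 has 30 days: 121 − 30 = 91 left.
July 1955 has 31 days: 91 − 31 = 60 left.
August 1955 has 31 days: 60 − 31 = 29 left.
29 days into September 1955 → September 29, 1955.
Going back 600 days from September 29, 1955:
Going back 29 days from September 29, 1955 reaches the end of the previous month; 600 − 29 = 571 left.
August 1955 has 31 days: 571 − 31 = 540 left.
July 1955 has 31 days: 540 − 31 = 509 left.
June 1955 has 30 days: 509 − 30 = 479 left.
May 1955 has 31 days: 479 − 31 = 448 left.
April 1955 has 30 days: 448 − 30 = 418 left.
March 1955 has 31 days: 418 − 31 = 387 left.
February 1955 has 28 days (1955 is not a leap year): 387 − 28 = 359 left.
January 1955 has 31 days: 359 − 31 = 328 left.
December 1954 has 31 days: 328 − 31 = 297 left.
November 1954 has 30 days: 297 − 30 = 267 left.
October 1954 has 31 days: 267 − 31 = 236 left.
September 1954 has 30 days: 236 − 30 = 206 left.
August 1954 has 31 days: 206 − 31 = 175 left.
July 1954 has 31 days: 175 − 31 = 144 left.
June 1954 has 30 days: 144 − 30 = 114 left.
May 1954 has 31 days: 114 − 31 = 83 left.
April 1954 has 30 days: 83 − 30 = 53 left.
March 1954 has 31 days: 53 − 31 = 22 left.
February 1954 has 28 days; 28 − 22 = 6 → February 6, 1954.
Counting forward 16 weeks (= 112 days) from February 6, 1954:
February has 28 days, so 28 − 6 = 22 days remain after February 6, 1954; 112 − 22 = 90 left.
March 1954 has 31 days: 90 − 31 = 59 left.
April 1954 has 30 days: 59 − 30 = 29 left.
29 days into May 1954 → May 29, 1954.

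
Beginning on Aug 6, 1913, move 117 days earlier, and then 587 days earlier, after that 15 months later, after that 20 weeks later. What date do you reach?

Going back 117 days from August 6, 1913:
Going back 6 days from August 6, 1913 reaches the end of the previous month; 117 − 6 = 111 left.
July 1913 has 31 days: 111 − 31 = 80 left.
June 1913 has 30 days: 80 − 30 = 50 left.
May 1913 has 31 days: 50 − 31 = 19 left.
April 1913 has 30 days; 30 − 19 = 11 → April 11, 1913.
Subtracting 587 days from April 11, 1913:
Going back 11 days from April 11, 1913 reaches the end of the previous month; 587 − 11 = 576 left.
March 1913 has 31 days: 576 − 31 = 545 left.
February 1913 has 28 days (1913 is not a leap year): 545 − 28 = 517 left.
January 1913 has 31 days: 517 − 31 = 486 left.
December 1912 has 31 days: 486 − 31 = 455 left.
November 1912 has 30 days: 455 − 30 = 425 left.
October 1912 has 31 days: 425 − 31 = 394 left.
September 1912 has 30 days: 394 − 30 = 364 left.
August 1912 has 31 days: 364 − 31 = 333 left.
July 1912 has 31 days: 333 − 31 = 302 left.
June 1912 has 30 days: 302 − 30 = 272 left.
May 1912 has 31 days: 272 − 31 = 241 left.
April 1912 has 30 days: 241 − 30 = 211 left.
March 1912 has 31 days: 211 − 31 = 180 left.
February 1912 has 29 days (1912 is a leap year): 180 − 29 = 151 left.
January 1912 has 31 days: 151 − 31 = 120 left.
December 1911 has 31 days: 120 − 31 = 89 left.
November 1911 has 30 days: 89 − 30 = 59 left.
October 1911 has 31 days: 59 − 31 = 28 left.
September 1911 has 30 days; 30 − 28 = 2 → September 2, 1911.
Advancing 15 months from September 2, 1911:
month 9 + 15 = 24, which is month 12 of year 1912 → December 1912.
Day 2 is valid in December, giving December 2, 1912.
Advancing 20 weeks (= 140 days) from December 2, 1912:
December has 31 days, so 31 − 2 = 29 days remain after December 2, 1912; 140 − 29 = 111 left.
January 1913 has 31 days: 111 − 31 = 80 left.
February 1913 has 28 days (1913 is not a leap year): 80 − 28 = 52 left.
March 1913 has 31 days: 52 − 31 = 21 left.
21 days into April 1913 → April 21, 1913.

April 21, 1913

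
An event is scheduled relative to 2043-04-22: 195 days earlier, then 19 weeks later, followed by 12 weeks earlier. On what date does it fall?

Subtracting 195 days from April 22, 2043:
Going back 22 days from April 22, 2043 reaches the end of the previous month; 195 − 22 = 173 left.
March 2043 has 31 days: 173 − 31 = 142 left.
February 2043 has 28 days (2043 is not a leap year): 142 − 28 = 114 left.
January 2043 has 31 days: 114 − 31 = 83 left.
December 2042 has 31 days: 83 − 31 = 52 left.
November 2042 has 30 days: 52 − 30 = 22 left.
October 2042 has 31 days; 31 − 22 = 9 → October 9, 2042.
Adding 19 weeks (= 133 days) from October 9, 2042:
October has 31 days, so 31 − 9 = 22 days remain after October 9, 2042; 133 − 22 = 111 left.
November 2042 has 30 days: 111 − 30 = 81 left.
December 2042 has 31 days: 81 − 31 = 50 left.
January 2043 has 31 days: 50 − 31 = 19 left.
19 days into February 2043 → February 19, 2043.
Counting back 12 weeks (= 84 days) from February 19, 2043:
Going back 19 days from February 19, 2043 reaches the end of the previous month; 84 − 19 = 65 left.
January 2043 has 31 days: 65 − 31 = 34 left.
December 2042 has 31 days: 34 − 31 = 3 left.
November 2042 has 30 days; 30 − 3 = 27 → November 27, 2042.

November 27, 2042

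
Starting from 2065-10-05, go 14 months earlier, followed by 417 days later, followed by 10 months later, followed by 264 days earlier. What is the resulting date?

Going back 14 months from October 5, 2065:
month 10 − 14 = -4, which is month 8 of year 2064 → August 2064.
Day 5 is valid in August, giving August 5, 2064.
Advancing 417 days from August 5, 2064:
August has 31 days, so 31 − 5 = 26 days remain after August 5, 2064; 417 − 26 = 391 left.
September 2064 has 30 days: 391 − 30 = 361 left.
October 2064 has 31 days: 361 − 31 = 330 left.
November 2064 has 30 days: 330 − 30 = 300 left.
December 2064 has 31 days: 300 − 31 = 269 left.
January 2065 has 31 days: 269 − 31 = 238 left.
February 2065 has 28 days (2065 is not a leap year): 238 − 28 = 210 left.
March 2065 has 31 days: 210 − 31 = 179 left.
April 2065 has 30 days: 179 − 30 = 149 left.
May 2065 has 31 days: 149 − 31 = 118 left.
June 2065 has 30 days: 118 − 30 = 88 left.
July 2065 has 31 days: 88 − 31 = 57 left.
August 2065 has 31 days: 57 − 31 = 26 left.
26 days into September 2065 → September 26, 2065.
Advancing 10 months from September 26, 2065:
month 9 + 10 = 19, which is month 7 of year 2066 → July 2066.
Day 26 is valid in July, giving July 26, 2066.
Counting back 264 days from July 26, 2066:
Going back 26 days from July 26, 2066 reaches the end of the previous month; 264 − 26 = 238 left.
June 2066 has 30 days: 238 − 30 = 208 left.
May 2066 has 31 days: 208 − 31 = 177 left.
April 2066 has 30 days: 177 − 30 = 147 left.
March 2066 has 31 days: 147 − 31 = 116 left.
February 2066 has 28 days (2066 is not a leap year): 116 − 28 = 88 left.
January 2066 has 31 days: 88 − 31 = 57 left.
December 2065 has 31 days: 57 − 31 = 26 left.
November 2065 has 30 days; 30 − 26 = 4 → November 4, 2065.

November 4, 2065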